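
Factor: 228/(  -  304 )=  - 3/4 = - 2^ ( -2 )*3^1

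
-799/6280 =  - 1 + 5481/6280 = -  0.13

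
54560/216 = 252 + 16/27 = 252.59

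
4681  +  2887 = 7568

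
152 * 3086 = 469072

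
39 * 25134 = 980226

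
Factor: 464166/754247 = 2^1*3^2*13^( -2) *107^1*241^1*4463^( - 1)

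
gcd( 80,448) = 16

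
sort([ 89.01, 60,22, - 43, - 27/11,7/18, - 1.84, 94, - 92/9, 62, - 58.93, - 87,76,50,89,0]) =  [  -  87  , - 58.93, -43, - 92/9, -27/11, - 1.84,0,7/18,  22,  50  ,  60,  62,  76, 89,89.01  ,  94] 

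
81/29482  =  81/29482= 0.00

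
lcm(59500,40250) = 1368500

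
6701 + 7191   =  13892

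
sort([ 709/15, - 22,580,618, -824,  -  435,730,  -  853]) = [ - 853 , - 824, - 435,  -  22,709/15, 580, 618, 730 ]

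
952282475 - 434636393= 517646082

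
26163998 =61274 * 427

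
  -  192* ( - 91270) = 17523840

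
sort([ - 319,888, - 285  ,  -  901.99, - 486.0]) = [ - 901.99,  -  486.0, - 319, - 285,888 ]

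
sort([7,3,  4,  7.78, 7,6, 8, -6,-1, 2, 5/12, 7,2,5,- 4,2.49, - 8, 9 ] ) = [ - 8,-6, - 4, - 1, 5/12,2,  2,2.49, 3 , 4,  5,6,7, 7,7, 7.78,8, 9] 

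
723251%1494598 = 723251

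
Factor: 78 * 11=2^1 * 3^1*11^1*13^1 = 858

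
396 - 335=61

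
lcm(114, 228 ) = 228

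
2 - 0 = 2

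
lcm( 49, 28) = 196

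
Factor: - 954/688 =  - 477/344 = - 2^( - 3 )*3^2*43^(- 1)*53^1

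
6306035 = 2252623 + 4053412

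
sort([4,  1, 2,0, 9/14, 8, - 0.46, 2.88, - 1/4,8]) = [ - 0.46, - 1/4,0, 9/14, 1,2,2.88,4,8, 8]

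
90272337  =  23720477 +66551860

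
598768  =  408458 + 190310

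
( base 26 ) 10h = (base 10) 693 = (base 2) 1010110101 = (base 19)1h9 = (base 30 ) N3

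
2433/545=4 + 253/545 = 4.46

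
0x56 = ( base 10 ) 86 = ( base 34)2I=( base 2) 1010110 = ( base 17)51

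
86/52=43/26 = 1.65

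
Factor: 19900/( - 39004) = -5^2*7^( - 2) = -25/49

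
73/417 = 73/417 =0.18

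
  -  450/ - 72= 25/4 = 6.25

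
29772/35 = 29772/35 = 850.63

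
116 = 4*29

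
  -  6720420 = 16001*(  -  420 ) 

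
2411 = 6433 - 4022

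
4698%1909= 880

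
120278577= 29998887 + 90279690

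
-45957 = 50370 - 96327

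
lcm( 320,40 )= 320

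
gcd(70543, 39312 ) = 1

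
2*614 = 1228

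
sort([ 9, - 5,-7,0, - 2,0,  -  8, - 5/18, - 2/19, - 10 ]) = [ - 10, - 8, - 7, - 5, - 2, - 5/18, - 2/19, 0,0,9 ]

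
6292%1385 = 752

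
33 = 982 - 949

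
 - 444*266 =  - 118104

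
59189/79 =749+18/79 = 749.23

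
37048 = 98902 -61854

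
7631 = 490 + 7141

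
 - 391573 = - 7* 55939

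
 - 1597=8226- 9823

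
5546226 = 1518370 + 4027856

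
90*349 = 31410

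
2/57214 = 1/28607 = 0.00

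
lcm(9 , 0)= 0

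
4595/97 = 47 + 36/97  =  47.37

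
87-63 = 24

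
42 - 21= 21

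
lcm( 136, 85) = 680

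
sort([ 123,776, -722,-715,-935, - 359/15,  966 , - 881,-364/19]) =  [ - 935,-881,-722, - 715, - 359/15, - 364/19,  123,776,966]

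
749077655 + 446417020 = 1195494675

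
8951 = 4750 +4201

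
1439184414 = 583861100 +855323314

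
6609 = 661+5948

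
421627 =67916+353711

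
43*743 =31949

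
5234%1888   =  1458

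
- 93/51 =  - 2 +3/17=- 1.82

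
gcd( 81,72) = 9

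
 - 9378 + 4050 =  - 5328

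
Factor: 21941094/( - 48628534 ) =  - 10970547/24314267 = - 3^1*7^1 * 17^ ( - 1)*29^( - 1)*43^1* 149^(  -  1)*331^( - 1)*12149^1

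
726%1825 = 726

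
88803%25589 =12036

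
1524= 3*508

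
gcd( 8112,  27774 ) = 6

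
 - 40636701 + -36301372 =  - 76938073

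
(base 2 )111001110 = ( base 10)462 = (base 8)716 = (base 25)ic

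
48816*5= 244080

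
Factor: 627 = 3^1 * 11^1*19^1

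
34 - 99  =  -65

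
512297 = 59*8683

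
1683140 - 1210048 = 473092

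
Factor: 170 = 2^1*5^1*17^1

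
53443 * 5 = 267215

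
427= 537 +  - 110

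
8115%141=78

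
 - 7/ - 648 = 7/648= 0.01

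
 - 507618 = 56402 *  (-9)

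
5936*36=213696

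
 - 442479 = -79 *5601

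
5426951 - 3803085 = 1623866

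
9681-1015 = 8666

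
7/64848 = 1/9264 = 0.00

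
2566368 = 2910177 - 343809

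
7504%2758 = 1988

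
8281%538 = 211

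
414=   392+22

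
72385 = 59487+12898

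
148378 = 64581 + 83797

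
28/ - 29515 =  - 1 + 29487/29515 = -  0.00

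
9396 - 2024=7372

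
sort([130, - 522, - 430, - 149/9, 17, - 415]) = [ - 522,-430 , - 415,- 149/9,17, 130]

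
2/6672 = 1/3336 = 0.00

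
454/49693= 454/49693 =0.01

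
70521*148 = 10437108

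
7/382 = 7/382 = 0.02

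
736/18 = 40 + 8/9 = 40.89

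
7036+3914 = 10950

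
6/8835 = 2/2945= 0.00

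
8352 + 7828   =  16180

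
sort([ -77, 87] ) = [ - 77,87]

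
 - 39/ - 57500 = 39/57500 = 0.00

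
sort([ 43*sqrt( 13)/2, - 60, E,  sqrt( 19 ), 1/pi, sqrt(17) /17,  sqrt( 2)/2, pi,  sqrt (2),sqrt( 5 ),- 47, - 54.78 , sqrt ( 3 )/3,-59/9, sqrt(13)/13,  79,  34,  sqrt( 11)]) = [-60, - 54.78,-47,-59/9,sqrt( 17)/17,sqrt( 13) /13,1/pi,sqrt( 3 )/3 , sqrt( 2 )/2,sqrt( 2),  sqrt( 5), E, pi, sqrt(11 ),  sqrt (19 ), 34,  43 * sqrt (13)/2,  79] 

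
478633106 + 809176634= 1287809740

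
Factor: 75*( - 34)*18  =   - 2^2*3^3*5^2 *17^1 = - 45900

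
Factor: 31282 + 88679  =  119961 = 3^4*1481^1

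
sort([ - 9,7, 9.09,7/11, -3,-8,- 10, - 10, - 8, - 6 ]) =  [ - 10, - 10 , - 9, - 8 , - 8, - 6, - 3,  7/11,7,9.09]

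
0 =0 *146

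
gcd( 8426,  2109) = 1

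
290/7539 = 290/7539 = 0.04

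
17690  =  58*305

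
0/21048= 0 = 0.00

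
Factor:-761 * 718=-2^1*359^1*761^1 = -  546398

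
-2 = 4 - 6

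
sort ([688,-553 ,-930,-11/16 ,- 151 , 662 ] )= [ - 930,-553, -151, - 11/16,662,688] 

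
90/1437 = 30/479 = 0.06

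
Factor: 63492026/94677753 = 2^1*3^( - 1) * 13^1* 41^1*59561^1 * 31559251^( - 1 ) 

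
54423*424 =23075352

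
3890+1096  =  4986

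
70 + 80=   150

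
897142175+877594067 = 1774736242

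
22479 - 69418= - 46939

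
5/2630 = 1/526=0.00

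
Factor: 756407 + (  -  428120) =3^1*17^1*41^1*157^1=328287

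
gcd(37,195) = 1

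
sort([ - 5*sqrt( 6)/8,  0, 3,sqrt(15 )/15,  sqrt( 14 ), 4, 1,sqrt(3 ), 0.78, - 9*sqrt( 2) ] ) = [ - 9*  sqrt( 2 ),-5*sqrt( 6 )/8,  0,sqrt(15 )/15, 0.78, 1,sqrt (3 ),3 , sqrt( 14),4] 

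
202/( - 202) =- 1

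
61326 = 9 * 6814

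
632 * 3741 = 2364312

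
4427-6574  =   - 2147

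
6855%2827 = 1201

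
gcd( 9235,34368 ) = 1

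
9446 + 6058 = 15504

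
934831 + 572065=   1506896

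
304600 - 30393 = 274207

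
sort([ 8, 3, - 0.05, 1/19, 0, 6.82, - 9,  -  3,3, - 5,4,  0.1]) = [- 9, -5, - 3, - 0.05, 0, 1/19, 0.1, 3, 3 , 4, 6.82, 8] 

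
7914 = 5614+2300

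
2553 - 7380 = - 4827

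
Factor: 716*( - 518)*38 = - 2^4*7^1*19^1 * 37^1 * 179^1= - 14093744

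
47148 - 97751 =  - 50603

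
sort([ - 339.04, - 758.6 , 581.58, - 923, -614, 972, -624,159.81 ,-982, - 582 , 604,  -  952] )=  [  -  982 , - 952,-923,  -  758.6, - 624,  -  614,  -  582,-339.04,159.81, 581.58, 604, 972]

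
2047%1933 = 114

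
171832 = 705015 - 533183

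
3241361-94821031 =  -91579670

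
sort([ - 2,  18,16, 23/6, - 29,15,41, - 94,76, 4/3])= [ - 94,- 29 ,-2,4/3,  23/6,15, 16, 18, 41,  76] 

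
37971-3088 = 34883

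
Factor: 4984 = 2^3*7^1*89^1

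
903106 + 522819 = 1425925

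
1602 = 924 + 678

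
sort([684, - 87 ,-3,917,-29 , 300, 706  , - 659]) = [-659 , - 87,-29, - 3, 300,684, 706, 917 ] 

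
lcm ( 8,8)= 8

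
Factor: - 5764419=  - 3^3*31^1 *71^1 * 97^1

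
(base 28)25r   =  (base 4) 123013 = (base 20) 46F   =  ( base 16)6c7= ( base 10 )1735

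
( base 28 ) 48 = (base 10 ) 120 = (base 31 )3R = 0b1111000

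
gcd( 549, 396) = 9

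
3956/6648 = 989/1662 = 0.60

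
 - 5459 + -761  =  -6220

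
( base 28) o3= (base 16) 2A3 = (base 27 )P0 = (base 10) 675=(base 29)N8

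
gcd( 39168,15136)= 32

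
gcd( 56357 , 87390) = 1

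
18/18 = 1  =  1.00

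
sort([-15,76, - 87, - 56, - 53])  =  [ - 87, - 56 , - 53, - 15,76 ]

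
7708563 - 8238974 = -530411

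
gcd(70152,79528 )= 8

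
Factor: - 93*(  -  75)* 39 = 272025 =3^3*5^2*13^1*31^1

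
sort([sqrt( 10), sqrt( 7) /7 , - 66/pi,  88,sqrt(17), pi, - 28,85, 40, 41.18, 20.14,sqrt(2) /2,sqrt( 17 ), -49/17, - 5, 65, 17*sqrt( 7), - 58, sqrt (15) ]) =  [ - 58,- 28 , - 66/pi,- 5, - 49/17, sqrt( 7)/7,sqrt( 2)/2, pi, sqrt( 10 ), sqrt (15), sqrt( 17 ),sqrt( 17 ), 20.14,40, 41.18, 17*sqrt( 7), 65, 85,88] 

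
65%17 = 14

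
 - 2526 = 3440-5966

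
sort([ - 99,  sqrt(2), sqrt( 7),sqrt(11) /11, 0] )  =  [ - 99,0,sqrt ( 11) /11 , sqrt( 2 ),  sqrt(7 ) ] 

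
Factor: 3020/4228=5^1*7^( - 1) = 5/7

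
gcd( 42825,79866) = 3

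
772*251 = 193772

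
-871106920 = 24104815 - 895211735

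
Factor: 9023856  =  2^4*3^1*37^1 * 5081^1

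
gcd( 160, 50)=10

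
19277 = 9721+9556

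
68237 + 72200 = 140437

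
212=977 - 765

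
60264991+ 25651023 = 85916014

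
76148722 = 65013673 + 11135049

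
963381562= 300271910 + 663109652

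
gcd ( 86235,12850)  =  5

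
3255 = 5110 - 1855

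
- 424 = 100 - 524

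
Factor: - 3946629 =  - 3^1*1315543^1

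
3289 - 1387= 1902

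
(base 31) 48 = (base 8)204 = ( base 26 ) 52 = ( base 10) 132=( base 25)57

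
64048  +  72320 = 136368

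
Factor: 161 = 7^1*23^1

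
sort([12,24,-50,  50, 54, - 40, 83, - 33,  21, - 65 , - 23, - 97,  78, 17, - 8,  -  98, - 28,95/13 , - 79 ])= [ - 98, - 97, - 79,-65, - 50 , - 40, - 33,- 28, - 23,-8, 95/13, 12 , 17, 21, 24, 50, 54, 78, 83]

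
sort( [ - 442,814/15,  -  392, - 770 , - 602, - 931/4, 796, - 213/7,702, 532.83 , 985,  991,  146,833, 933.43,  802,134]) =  [ - 770, -602, - 442, - 392, - 931/4 ,-213/7, 814/15,  134,146,  532.83,702,796, 802, 833 , 933.43,985 , 991]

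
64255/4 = 64255/4 = 16063.75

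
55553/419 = 55553/419 = 132.58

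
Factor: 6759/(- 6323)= - 3^2*751^1*6323^( - 1)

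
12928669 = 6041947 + 6886722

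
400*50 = 20000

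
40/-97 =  - 40/97 = -0.41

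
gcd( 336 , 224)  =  112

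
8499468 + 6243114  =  14742582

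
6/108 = 1/18 = 0.06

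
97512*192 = 18722304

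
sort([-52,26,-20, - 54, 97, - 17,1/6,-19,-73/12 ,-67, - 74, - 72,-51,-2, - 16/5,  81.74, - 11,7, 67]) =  [ - 74, - 72,-67, -54,-52, - 51, - 20,  -  19, - 17,-11,-73/12 , - 16/5,-2,1/6,7,26,67,81.74,97]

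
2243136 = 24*93464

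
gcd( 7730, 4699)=1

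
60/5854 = 30/2927=0.01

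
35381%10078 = 5147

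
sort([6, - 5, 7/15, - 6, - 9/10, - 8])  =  [ - 8, - 6, - 5, - 9/10, 7/15, 6 ] 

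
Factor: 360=2^3*3^2*5^1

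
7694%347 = 60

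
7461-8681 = -1220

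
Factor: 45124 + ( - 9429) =5^1 * 11^2*59^1 = 35695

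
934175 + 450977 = 1385152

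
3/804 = 1/268  =  0.00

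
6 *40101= 240606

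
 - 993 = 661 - 1654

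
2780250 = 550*5055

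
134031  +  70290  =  204321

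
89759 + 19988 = 109747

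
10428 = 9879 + 549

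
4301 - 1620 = 2681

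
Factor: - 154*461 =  - 2^1*7^1*11^1*461^1  =  -  70994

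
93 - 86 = 7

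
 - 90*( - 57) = 5130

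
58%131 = 58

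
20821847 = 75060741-54238894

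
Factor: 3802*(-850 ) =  - 2^2*5^2*17^1*1901^1 = -3231700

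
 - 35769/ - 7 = 5109 + 6/7 = 5109.86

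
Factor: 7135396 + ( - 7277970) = -2^1*71287^1= -142574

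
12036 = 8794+3242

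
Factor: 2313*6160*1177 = 16769990160 = 2^4*3^2*5^1*7^1* 11^2 * 107^1*257^1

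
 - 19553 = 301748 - 321301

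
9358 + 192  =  9550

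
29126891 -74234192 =  -  45107301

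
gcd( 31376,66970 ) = 74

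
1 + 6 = 7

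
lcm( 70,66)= 2310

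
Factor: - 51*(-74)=2^1 * 3^1  *17^1*37^1 = 3774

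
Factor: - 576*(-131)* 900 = 2^8*3^4*5^2*131^1 = 67910400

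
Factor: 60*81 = 2^2*3^5*5^1=4860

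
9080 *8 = 72640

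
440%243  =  197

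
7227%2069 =1020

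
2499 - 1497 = 1002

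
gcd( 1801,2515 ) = 1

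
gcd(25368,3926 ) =302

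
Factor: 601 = 601^1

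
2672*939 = 2509008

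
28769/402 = 71  +  227/402 = 71.56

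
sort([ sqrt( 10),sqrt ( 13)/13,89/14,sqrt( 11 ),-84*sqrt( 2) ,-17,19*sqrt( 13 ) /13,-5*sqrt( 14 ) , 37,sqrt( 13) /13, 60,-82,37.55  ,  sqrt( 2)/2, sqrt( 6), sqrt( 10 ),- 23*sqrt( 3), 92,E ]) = [ - 84*sqrt( 2 ),-82,-23* sqrt( 3), - 5*sqrt(14),  -  17, sqrt( 13) /13,sqrt( 13) /13,sqrt( 2 ) /2 , sqrt( 6 ), E,  sqrt(10 ),sqrt( 10 ),sqrt(11), 19*sqrt( 13 )/13, 89/14,37, 37.55, 60, 92 ] 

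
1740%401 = 136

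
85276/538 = 158 + 136/269 = 158.51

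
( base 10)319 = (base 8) 477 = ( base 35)94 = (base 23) DK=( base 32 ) 9V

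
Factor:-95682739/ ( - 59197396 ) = 2^( - 2) * 53^( - 1) * 103^(-1 )*2711^( - 1) * 95682739^1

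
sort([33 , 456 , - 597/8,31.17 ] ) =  [-597/8,31.17 , 33 , 456]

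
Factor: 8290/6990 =829/699= 3^( - 1)*233^( - 1)*829^1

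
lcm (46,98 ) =2254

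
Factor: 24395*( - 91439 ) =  -2230654405 = -5^1* 7^1 *17^1*41^1*61^1*1499^1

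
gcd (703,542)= 1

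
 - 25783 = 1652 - 27435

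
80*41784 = 3342720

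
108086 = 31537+76549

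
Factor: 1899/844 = 2^( - 2)*3^2 = 9/4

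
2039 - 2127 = - 88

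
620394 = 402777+217617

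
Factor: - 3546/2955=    - 6/5 = - 2^1*3^1 * 5^ ( - 1)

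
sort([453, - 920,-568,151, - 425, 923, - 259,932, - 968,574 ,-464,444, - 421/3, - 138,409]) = [ - 968, - 920, - 568, - 464, - 425, - 259,  -  421/3, - 138,151, 409,444 , 453 , 574, 923, 932]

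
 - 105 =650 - 755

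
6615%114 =3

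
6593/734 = 8 + 721/734 = 8.98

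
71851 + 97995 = 169846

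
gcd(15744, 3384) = 24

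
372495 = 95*3921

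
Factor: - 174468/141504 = -217/176 = -  2^( - 4) * 7^1*11^( - 1 )*31^1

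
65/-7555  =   - 1 + 1498/1511 = -0.01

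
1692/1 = 1692 =1692.00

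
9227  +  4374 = 13601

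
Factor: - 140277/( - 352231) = 3^1 * 11^ ( - 2) * 19^1 * 23^1*41^( - 1 )*71^( - 1 )*107^1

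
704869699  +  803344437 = 1508214136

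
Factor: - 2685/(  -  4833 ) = 3^ ( - 2 ) * 5^1 = 5/9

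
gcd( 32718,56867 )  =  779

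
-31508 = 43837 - 75345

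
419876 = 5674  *74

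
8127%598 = 353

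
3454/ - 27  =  - 128 + 2/27 = - 127.93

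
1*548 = 548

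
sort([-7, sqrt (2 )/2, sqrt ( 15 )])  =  [ -7, sqrt( 2)/2  ,  sqrt( 15)] 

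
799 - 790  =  9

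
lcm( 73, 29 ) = 2117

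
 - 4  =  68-72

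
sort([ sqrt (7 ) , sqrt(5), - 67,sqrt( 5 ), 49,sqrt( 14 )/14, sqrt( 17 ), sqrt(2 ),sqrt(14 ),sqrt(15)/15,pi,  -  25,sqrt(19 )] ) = [ - 67, - 25, sqrt( 15 ) /15, sqrt(14)/14,sqrt( 2 ),sqrt(5),sqrt( 5 ),  sqrt(7 ),pi, sqrt (14 ), sqrt(17 ),sqrt(19 ), 49]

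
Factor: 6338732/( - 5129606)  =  - 3169366/2564803 = - 2^1*37^( - 1)*103^( - 1 )*317^1* 673^( - 1)*4999^1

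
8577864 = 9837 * 872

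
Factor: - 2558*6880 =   -  2^6 * 5^1*43^1 * 1279^1 = - 17599040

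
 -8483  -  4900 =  -13383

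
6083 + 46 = 6129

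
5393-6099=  -706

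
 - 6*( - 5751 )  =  34506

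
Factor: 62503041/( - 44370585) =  - 20834347/14790195= - 3^(-5)*5^( - 1)*7^( - 1)*37^( - 1)*47^( - 1 )*179^1*239^1*487^1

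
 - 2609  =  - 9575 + 6966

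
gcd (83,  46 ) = 1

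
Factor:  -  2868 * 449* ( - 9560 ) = 12310717920 = 2^5*3^1*5^1 *239^2*449^1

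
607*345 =209415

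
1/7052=1/7052  =  0.00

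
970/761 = 970/761 = 1.27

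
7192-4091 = 3101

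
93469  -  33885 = 59584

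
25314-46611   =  -21297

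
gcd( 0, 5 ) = 5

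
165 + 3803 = 3968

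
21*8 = 168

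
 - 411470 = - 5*82294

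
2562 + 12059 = 14621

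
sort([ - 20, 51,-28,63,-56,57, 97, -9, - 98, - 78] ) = [ - 98, - 78, - 56, - 28, - 20, - 9, 51,57, 63, 97 ]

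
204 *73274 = 14947896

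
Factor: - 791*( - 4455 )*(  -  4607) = - 3^4*5^1*7^1*11^1*17^1*113^1*271^1   =  - 16234630335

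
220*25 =5500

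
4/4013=4/4013 =0.00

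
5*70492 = 352460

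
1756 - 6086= - 4330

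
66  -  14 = 52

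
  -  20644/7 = -20644/7   =  - 2949.14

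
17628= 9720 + 7908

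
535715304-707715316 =-172000012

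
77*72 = 5544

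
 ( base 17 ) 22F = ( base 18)1gf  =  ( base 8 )1163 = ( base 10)627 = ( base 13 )393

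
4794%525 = 69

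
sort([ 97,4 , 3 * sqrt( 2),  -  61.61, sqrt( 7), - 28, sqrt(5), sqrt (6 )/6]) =[ - 61.61, - 28, sqrt( 6)/6,  sqrt( 5 ) , sqrt( 7) , 4, 3*sqrt(  2)  ,  97]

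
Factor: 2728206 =2^1*3^2*13^1*89^1*131^1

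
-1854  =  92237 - 94091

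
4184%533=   453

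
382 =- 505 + 887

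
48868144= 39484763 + 9383381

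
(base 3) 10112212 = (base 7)10355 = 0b101000011100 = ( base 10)2588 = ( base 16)a1c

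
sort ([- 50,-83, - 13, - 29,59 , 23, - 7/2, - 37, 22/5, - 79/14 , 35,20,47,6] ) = [ - 83, - 50, - 37, - 29,  -  13, -79/14, - 7/2,22/5, 6 , 20,  23,  35,47, 59]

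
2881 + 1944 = 4825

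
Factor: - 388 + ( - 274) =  - 662 = - 2^1 *331^1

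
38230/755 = 50 +96/151 = 50.64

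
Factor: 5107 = 5107^1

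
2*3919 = 7838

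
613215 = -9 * ( - 68135 ) 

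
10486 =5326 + 5160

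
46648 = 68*686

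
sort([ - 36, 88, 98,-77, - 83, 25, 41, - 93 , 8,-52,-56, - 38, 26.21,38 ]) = [ - 93,-83, - 77, - 56, - 52, - 38,-36, 8, 25,26.21, 38, 41, 88,98 ] 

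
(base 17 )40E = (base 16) 492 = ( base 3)1121100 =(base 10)1170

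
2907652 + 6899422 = 9807074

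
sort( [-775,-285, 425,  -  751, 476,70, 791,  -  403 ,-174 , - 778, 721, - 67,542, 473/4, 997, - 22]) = [ - 778, -775,-751,-403,-285, - 174,  -  67,-22,70  ,  473/4,425,476, 542, 721,791, 997 ] 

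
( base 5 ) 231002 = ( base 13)39aa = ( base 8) 20074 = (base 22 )H12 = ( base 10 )8252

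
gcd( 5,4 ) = 1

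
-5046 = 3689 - 8735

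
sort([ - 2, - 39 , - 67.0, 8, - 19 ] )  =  [ - 67.0, - 39 , -19, - 2, 8 ]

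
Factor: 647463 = 3^1*19^1*37^1*307^1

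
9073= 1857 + 7216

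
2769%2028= 741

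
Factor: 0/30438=0 = 0^1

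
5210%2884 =2326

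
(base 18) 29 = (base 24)1l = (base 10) 45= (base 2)101101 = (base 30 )1F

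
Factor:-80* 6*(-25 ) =12000 = 2^5*3^1*5^3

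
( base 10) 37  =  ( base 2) 100101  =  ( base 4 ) 211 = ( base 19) 1i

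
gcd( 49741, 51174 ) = 1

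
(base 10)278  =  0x116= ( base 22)ce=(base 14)15c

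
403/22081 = 403/22081 = 0.02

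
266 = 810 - 544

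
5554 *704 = 3910016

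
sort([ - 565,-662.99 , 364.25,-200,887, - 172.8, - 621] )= [ - 662.99,- 621, - 565 , - 200,-172.8,364.25, 887 ]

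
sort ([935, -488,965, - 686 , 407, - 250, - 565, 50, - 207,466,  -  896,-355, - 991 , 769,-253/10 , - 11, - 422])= [-991,-896 , - 686,  -  565,-488, - 422, - 355, - 250, -207,-253/10, - 11 , 50,407, 466, 769, 935,965 ]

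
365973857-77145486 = 288828371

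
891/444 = 2  +  1/148 = 2.01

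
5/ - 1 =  - 5 +0/1  =  - 5.00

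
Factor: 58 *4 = 232=2^3*29^1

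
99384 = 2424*41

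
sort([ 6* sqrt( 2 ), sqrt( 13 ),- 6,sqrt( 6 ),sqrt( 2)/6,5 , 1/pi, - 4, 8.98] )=[-6, - 4,sqrt (2 )/6,1/pi,sqrt( 6 ),sqrt( 13 ),5,6*sqrt( 2),8.98]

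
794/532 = 397/266 = 1.49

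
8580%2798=186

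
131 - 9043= - 8912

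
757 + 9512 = 10269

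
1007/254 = 1007/254 = 3.96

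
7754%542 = 166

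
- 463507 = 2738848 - 3202355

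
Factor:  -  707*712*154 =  - 77521136 = - 2^4 * 7^2*11^1*89^1*101^1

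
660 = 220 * 3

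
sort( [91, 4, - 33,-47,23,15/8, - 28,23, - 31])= [ - 47,-33,  -  31, - 28,15/8,4,23, 23, 91 ] 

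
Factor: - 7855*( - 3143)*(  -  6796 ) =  - 167781448940 = - 2^2*5^1*7^1*449^1*1571^1*1699^1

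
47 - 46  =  1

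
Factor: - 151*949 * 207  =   - 3^2*13^1*23^1*73^1*151^1 =- 29662893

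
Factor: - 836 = -2^2*11^1*19^1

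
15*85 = 1275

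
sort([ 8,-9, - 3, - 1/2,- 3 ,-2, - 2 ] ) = [ - 9,-3, - 3, - 2  , - 2, - 1/2 , 8]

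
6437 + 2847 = 9284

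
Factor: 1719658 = 2^1*89^1*9661^1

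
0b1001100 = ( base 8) 114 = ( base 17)48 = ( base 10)76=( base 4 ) 1030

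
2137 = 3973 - 1836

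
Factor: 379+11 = 390 =2^1*3^1*5^1*13^1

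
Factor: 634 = 2^1*317^1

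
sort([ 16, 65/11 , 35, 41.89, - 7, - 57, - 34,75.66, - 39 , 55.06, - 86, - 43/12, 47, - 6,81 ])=[  -  86, - 57, - 39, - 34,  -  7,-6, - 43/12, 65/11,16,  35,41.89, 47, 55.06,75.66,81]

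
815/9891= 815/9891 = 0.08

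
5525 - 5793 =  - 268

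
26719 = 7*3817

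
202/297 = 202/297 = 0.68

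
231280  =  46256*5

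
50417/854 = 59+31/854 = 59.04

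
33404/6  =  16702/3 = 5567.33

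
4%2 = 0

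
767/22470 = 767/22470 = 0.03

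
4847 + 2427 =7274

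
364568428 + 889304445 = 1253872873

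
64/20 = 16/5= 3.20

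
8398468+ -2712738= 5685730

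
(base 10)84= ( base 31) 2M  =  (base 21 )40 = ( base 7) 150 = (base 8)124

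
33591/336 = 11197/112= 99.97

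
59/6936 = 59/6936 = 0.01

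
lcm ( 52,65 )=260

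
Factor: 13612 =2^2*  41^1* 83^1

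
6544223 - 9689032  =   - 3144809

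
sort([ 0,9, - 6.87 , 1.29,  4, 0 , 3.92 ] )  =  [-6.87, 0, 0,1.29,  3.92, 4, 9]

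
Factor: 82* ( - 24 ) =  - 1968 = -2^4*3^1*41^1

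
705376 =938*752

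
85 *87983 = 7478555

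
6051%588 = 171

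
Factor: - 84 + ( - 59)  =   - 143 = - 11^1*13^1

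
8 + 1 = 9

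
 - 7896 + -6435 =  - 14331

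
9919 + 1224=11143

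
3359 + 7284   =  10643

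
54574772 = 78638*694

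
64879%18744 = 8647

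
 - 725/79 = - 725/79  =  - 9.18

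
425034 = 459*926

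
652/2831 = 652/2831 = 0.23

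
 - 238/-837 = 238/837=0.28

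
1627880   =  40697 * 40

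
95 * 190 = 18050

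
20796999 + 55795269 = 76592268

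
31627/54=31627/54 = 585.69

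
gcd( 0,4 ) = 4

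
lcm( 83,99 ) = 8217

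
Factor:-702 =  - 2^1*3^3*13^1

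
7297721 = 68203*107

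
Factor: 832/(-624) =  - 4/3  =  - 2^2 * 3^(-1)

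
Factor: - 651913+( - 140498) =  - 3^1 * 264137^1=- 792411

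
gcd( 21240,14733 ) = 9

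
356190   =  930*383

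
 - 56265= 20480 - 76745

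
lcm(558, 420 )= 39060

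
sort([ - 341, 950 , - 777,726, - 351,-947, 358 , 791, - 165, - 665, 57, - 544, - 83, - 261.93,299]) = [ -947, - 777, - 665, - 544, - 351, - 341, - 261.93, - 165, -83, 57,299, 358, 726, 791, 950] 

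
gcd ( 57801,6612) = 3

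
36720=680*54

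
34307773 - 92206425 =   -  57898652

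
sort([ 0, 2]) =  [0, 2] 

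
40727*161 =6557047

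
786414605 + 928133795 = 1714548400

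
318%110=98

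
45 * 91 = 4095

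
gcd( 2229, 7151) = 1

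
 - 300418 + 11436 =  -288982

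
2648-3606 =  - 958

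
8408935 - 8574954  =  -166019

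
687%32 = 15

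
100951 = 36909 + 64042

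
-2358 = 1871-4229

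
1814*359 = 651226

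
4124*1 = 4124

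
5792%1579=1055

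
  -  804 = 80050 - 80854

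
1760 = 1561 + 199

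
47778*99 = 4730022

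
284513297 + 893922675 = 1178435972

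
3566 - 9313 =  - 5747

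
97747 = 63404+34343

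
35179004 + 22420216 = 57599220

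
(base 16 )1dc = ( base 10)476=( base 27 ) hh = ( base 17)1b0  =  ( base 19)161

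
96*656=62976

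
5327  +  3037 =8364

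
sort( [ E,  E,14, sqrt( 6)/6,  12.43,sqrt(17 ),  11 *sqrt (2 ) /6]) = [sqrt( 6)/6,  11*sqrt(2 ) /6,E, E,sqrt( 17),12.43, 14]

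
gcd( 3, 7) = 1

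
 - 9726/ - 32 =303 + 15/16 = 303.94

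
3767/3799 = 3767/3799 = 0.99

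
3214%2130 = 1084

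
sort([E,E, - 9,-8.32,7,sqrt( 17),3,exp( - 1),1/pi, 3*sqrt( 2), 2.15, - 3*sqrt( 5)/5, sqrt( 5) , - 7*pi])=[ - 7*pi,-9, - 8.32,- 3*sqrt( 5 )/5, 1/pi, exp(-1) , 2.15, sqrt( 5), E, E,3, sqrt(17),3*sqrt(2), 7 ] 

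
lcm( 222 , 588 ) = 21756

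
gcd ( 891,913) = 11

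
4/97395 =4/97395 =0.00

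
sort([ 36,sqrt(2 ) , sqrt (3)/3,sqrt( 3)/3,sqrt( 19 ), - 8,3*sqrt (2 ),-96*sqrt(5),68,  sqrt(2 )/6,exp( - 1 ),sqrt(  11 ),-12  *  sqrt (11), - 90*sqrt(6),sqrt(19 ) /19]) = [ - 90*sqrt (6 ),  -  96* sqrt( 5), - 12* sqrt(11 ),- 8,sqrt(19 )/19,sqrt( 2 ) /6,  exp(-1), sqrt( 3) /3,  sqrt( 3)/3,sqrt(2), sqrt( 11), 3 * sqrt(2 ) , sqrt (19 ), 36,68] 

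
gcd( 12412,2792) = 4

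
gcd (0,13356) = 13356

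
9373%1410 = 913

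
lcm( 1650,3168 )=79200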